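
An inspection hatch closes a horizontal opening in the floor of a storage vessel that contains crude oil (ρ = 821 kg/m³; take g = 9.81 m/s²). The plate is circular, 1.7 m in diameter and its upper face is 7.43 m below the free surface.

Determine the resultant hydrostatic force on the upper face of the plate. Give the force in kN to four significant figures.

F ≈ 135.8 kN

γ = ρg = 821 × 9.81 / 1000 = 8.05401 kN/m³.
The plate is horizontal, so pressure is uniform at p = γ·h = 8.05401 × 7.43 = 59.8413 kN/m².
A = π(0.85)² = 2.2698 m².
F = p·A = 59.8413 × 2.2698 = 135.828 kN.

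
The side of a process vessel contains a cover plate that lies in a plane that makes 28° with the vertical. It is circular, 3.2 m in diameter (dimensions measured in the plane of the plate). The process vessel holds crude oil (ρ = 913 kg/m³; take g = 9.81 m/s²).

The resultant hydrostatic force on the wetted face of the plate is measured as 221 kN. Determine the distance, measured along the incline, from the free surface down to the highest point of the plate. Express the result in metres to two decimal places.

γ = ρg = 913 × 9.81 / 1000 = 8.95653 kN/m³.
A = π(1.6)² = 8.04248 m².
From F = γ·h_c·A, the centroid depth is h_c = 221/(8.95653 × 8.04248) = 3.06805 m.
The plate makes 28° with the vertical, i.e. θ = 90° − 28° = 62° to the horizontal. Measuring y along the incline from the free-surface line, vertical depth h = y·sinθ with sinθ = 0.882948.
Along the incline, y_c = h_c/sinθ = 3.06805/0.882948 = 3.47478 m.
The centroid is at the centre, 1.6 m below the top of the plate, so the highest point sits at y_top = 3.47478 − 1.6 = 1.87478 m along the incline.

y_top ≈ 1.87 m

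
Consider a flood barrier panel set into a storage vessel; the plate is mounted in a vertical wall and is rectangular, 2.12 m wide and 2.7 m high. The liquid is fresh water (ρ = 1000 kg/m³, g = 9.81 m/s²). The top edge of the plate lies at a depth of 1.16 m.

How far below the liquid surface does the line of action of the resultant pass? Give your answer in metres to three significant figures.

γ = ρg = 1000 × 9.81 = 9810 N/m³ = 9.81 kN/m³.
The centroid lies 2.7/2 = 1.35 m below the top edge, so the centroid depth is h_c = 1.16 + 1.35 = 2.51 m.
A = 2.12 × 2.7 = 5.724 m².
Resultant F = γ·h_c·A = 9.81 × 2.51 × 5.724 = 140.943 kN.
I_c = b·h³/12 = 2.12 × 2.7³/12 = 3.47733 m⁴.
Centre of pressure: y_p = y_c + I_c/(y_c·A) = 2.51 + 3.47733/(2.51 × 5.724) = 2.51 + 0.242032 = 2.75203 m along the plane.

h_p = 2.75 m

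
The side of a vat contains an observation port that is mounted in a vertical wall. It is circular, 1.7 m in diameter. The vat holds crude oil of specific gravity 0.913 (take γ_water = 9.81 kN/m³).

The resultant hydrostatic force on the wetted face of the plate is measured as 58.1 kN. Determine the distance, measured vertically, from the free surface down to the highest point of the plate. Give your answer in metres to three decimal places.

d_top ≈ 2.008 m

γ = 0.913 × 9.81 = 8.95653 kN/m³.
A = π(0.85)² = 2.2698 m².
From F = γ·h_c·A, the centroid depth is h_c = 58.1/(8.95653 × 2.2698) = 2.85791 m.
The centroid is at the centre, 0.85 m below the top of the plate, so the highest point sits at h_top = 2.85791 − 0.85 = 2.00791 m below the surface.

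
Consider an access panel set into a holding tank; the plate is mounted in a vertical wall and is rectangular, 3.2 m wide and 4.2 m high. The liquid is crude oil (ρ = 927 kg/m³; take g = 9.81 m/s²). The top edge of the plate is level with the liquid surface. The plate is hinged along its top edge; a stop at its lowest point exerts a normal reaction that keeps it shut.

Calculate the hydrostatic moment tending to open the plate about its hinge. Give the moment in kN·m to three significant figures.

M ≈ 719 kN·m

γ = ρg = 927 × 9.81 / 1000 = 9.09387 kN/m³.
The centroid lies 4.2/2 = 2.1 m below the top edge, so the centroid depth is h_c = 2.1 m.
A = 3.2 × 4.2 = 13.44 m².
Resultant F = γ·h_c·A = 9.09387 × 2.1 × 13.44 = 256.665 kN.
I_c = b·h³/12 = 3.2 × 4.2³/12 = 19.7568 m⁴.
Centre of pressure: y_p = y_c + I_c/(y_c·A) = 2.1 + 19.7568/(2.1 × 13.44) = 2.1 + 0.7 = 2.8 m along the plane.
The resultant acts 2.1 + 0.7 = 2.8 m (along the plate) below the hinge at the top edge, so the moment about the hinge is M = F × 2.8 = 256.665 × 2.8 = 718.662 kN·m.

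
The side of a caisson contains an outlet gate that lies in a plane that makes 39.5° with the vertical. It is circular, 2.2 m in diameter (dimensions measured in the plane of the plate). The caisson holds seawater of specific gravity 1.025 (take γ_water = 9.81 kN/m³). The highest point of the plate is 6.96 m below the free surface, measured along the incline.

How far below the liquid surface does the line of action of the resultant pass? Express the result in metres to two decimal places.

γ = 1.025 × 9.81 = 10.05525 kN/m³.
The plate makes 39.5° with the vertical, i.e. θ = 90° − 39.5° = 50.5° to the horizontal. Measuring y along the incline from the free-surface line, vertical depth h = y·sinθ with sinθ = 0.771625.
The centroid is at the centre, 1.1 m below the top of the plate, so y_c = 6.96 + 1.1 = 8.06 m and h_c = 8.06 × 0.771625 = 6.2193 m.
A = π(1.1)² = 3.80133 m².
Resultant F = γ·h_c·A = 10.05525 × 6.2193 × 3.80133 = 237.722 kN.
I_c = πr⁴/4 = π × 1.1⁴/4 = 1.1499 m⁴.
Centre of pressure: y_p = y_c + I_c/(y_c·A) = 8.06 + 1.1499/(8.06 × 3.80133) = 8.06 + 0.0375309 = 8.09753 m along the plane.
Vertically, h_p = y_p·sinθ = 8.09753 × 0.771625 = 6.24826 m.

h_p = 6.25 m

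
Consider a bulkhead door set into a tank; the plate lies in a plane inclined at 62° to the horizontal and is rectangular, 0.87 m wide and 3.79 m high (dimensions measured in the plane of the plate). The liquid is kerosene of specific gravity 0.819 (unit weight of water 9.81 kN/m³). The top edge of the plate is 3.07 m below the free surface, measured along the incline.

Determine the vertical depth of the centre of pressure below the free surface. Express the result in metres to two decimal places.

γ = 0.819 × 9.81 = 8.03439 kN/m³.
Let θ = 62° be the plate's angle to the horizontal; measure y along the incline from where the plane meets the free surface. Vertical depth h = y·sinθ with sinθ = 0.882948.
The centroid lies 3.79/2 = 1.895 m below the top edge, so y_c = 3.07 + 1.895 = 4.965 m and h_c = 4.965 × 0.882948 = 4.38384 m.
A = 0.87 × 3.79 = 3.2973 m².
Resultant F = γ·h_c·A = 8.03439 × 4.38384 × 3.2973 = 116.136 kN.
I_c = b·h³/12 = 0.87 × 3.79³/12 = 3.9469 m⁴.
Centre of pressure: y_p = y_c + I_c/(y_c·A) = 4.965 + 3.9469/(4.965 × 3.2973) = 4.965 + 0.24109 = 5.20609 m along the plane.
Vertically, h_p = y_p·sinθ = 5.20609 × 0.882948 = 4.59671 m.

h_p = 4.60 m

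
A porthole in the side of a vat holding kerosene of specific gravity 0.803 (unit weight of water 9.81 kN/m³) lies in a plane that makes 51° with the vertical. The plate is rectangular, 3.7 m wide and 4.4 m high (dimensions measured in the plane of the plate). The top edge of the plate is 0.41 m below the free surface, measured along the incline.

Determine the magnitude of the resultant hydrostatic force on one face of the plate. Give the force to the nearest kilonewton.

F ≈ 211 kN

γ = 0.803 × 9.81 = 7.87743 kN/m³.
The plate makes 51° with the vertical, i.e. θ = 90° − 51° = 39° to the horizontal. Measuring y along the incline from the free-surface line, vertical depth h = y·sinθ with sinθ = 0.629320.
The centroid lies 4.4/2 = 2.2 m below the top edge, so y_c = 0.41 + 2.2 = 2.61 m and h_c = 2.61 × 0.629320 = 1.64253 m.
A = 3.7 × 4.4 = 16.28 m².
Resultant F = γ·h_c·A = 7.87743 × 1.64253 × 16.28 = 210.646 kN.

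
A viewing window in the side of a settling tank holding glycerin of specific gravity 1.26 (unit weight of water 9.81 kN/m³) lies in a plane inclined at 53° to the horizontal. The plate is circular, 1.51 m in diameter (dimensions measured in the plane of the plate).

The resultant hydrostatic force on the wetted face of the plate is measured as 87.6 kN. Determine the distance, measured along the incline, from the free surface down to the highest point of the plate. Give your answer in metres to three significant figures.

γ = 1.26 × 9.81 = 12.3606 kN/m³.
A = π(0.755)² = 1.79079 m².
From F = γ·h_c·A, the centroid depth is h_c = 87.6/(12.3606 × 1.79079) = 3.95749 m.
Let θ = 53° be the plate's angle to the horizontal; measure y along the incline from where the plane meets the free surface. Vertical depth h = y·sinθ with sinθ = 0.798636.
Along the incline, y_c = h_c/sinθ = 3.95749/0.798636 = 4.95531 m.
The centroid is at the centre, 0.755 m below the top of the plate, so the highest point sits at y_top = 4.95531 − 0.755 = 4.20031 m along the incline.

y_top ≈ 4.20 m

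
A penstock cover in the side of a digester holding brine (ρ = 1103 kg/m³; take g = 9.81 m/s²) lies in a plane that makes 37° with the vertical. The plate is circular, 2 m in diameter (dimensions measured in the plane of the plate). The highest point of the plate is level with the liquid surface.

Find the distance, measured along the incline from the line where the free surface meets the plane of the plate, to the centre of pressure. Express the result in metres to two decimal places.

y_p = 1.25 m

γ = ρg = 1103 × 9.81 / 1000 = 10.82043 kN/m³.
The plate makes 37° with the vertical, i.e. θ = 90° − 37° = 53° to the horizontal. Measuring y along the incline from the free-surface line, vertical depth h = y·sinθ with sinθ = 0.798636.
The centroid is at the centre, 1 m below the top of the plate, so y_c = 1 m and h_c = 1 × 0.798636 = 0.798636 m.
A = π(1)² = 3.14159 m².
Resultant F = γ·h_c·A = 10.82043 × 0.798636 × 3.14159 = 27.1483 kN.
I_c = πr⁴/4 = π × 1⁴/4 = 0.785398 m⁴.
Centre of pressure: y_p = y_c + I_c/(y_c·A) = 1 + 0.785398/(1 × 3.14159) = 1 + 0.25 = 1.25 m along the plane.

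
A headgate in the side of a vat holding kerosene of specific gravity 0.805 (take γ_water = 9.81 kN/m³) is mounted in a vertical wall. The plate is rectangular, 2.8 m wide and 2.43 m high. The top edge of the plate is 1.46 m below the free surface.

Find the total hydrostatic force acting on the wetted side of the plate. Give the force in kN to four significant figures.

γ = 0.805 × 9.81 = 7.89705 kN/m³.
The centroid lies 2.43/2 = 1.215 m below the top edge, so the centroid depth is h_c = 1.46 + 1.215 = 2.675 m.
A = 2.8 × 2.43 = 6.804 m².
Resultant F = γ·h_c·A = 7.89705 × 2.675 × 6.804 = 143.732 kN.

F ≈ 143.7 kN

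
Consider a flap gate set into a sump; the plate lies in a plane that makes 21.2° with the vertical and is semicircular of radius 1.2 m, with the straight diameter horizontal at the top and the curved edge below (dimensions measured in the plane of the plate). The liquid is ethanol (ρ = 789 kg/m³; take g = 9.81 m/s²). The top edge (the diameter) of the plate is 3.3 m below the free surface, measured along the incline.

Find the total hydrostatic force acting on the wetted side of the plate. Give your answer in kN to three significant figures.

γ = ρg = 789 × 9.81 / 1000 = 7.74009 kN/m³.
The plate makes 21.2° with the vertical, i.e. θ = 90° − 21.2° = 68.8° to the horizontal. Measuring y along the incline from the free-surface line, vertical depth h = y·sinθ with sinθ = 0.932324.
The centroid of a semicircle lies 4r/(3π) = 0.509296 m from the diameter, here below the top edge, so y_c = 3.3 + 0.509296 = 3.8093 m and h_c = 3.8093 × 0.932324 = 3.5515 m.
A = πr²/2 = π × 1.2²/2 = 2.26195 m².
Resultant F = γ·h_c·A = 7.74009 × 3.5515 × 2.26195 = 62.1786 kN.

F ≈ 62.2 kN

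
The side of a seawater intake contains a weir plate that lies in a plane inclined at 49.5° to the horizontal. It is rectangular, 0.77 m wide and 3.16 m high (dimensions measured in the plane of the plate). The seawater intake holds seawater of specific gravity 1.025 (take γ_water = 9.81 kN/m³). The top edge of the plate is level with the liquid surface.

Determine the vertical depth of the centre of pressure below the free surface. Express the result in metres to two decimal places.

γ = 1.025 × 9.81 = 10.05525 kN/m³.
Let θ = 49.5° be the plate's angle to the horizontal; measure y along the incline from where the plane meets the free surface. Vertical depth h = y·sinθ with sinθ = 0.760406.
The centroid lies 3.16/2 = 1.58 m below the top edge, so y_c = 1.58 m and h_c = 1.58 × 0.760406 = 1.20144 m.
A = 0.77 × 3.16 = 2.4332 m².
Resultant F = γ·h_c·A = 10.05525 × 1.20144 × 2.4332 = 29.395 kN.
I_c = b·h³/12 = 0.77 × 3.16³/12 = 2.02475 m⁴.
Centre of pressure: y_p = y_c + I_c/(y_c·A) = 1.58 + 2.02475/(1.58 × 2.4332) = 1.58 + 0.526667 = 2.10667 m along the plane.
Vertically, h_p = y_p·sinθ = 2.10667 × 0.760406 = 1.60192 m.

h_p = 1.60 m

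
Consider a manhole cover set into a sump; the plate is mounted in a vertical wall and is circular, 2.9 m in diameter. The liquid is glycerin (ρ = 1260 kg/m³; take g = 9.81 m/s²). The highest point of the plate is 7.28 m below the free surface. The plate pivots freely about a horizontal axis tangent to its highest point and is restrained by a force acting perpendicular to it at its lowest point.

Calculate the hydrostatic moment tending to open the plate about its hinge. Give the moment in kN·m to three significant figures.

M ≈ 1080 kN·m

γ = ρg = 1260 × 9.81 / 1000 = 12.3606 kN/m³.
The centroid is at the centre, 1.45 m below the top of the plate, so the centroid depth is h_c = 7.28 + 1.45 = 8.73 m.
A = π(1.45)² = 6.6052 m².
Resultant F = γ·h_c·A = 12.3606 × 8.73 × 6.6052 = 712.754 kN.
I_c = πr⁴/4 = π × 1.45⁴/4 = 3.47186 m⁴.
Centre of pressure: y_p = y_c + I_c/(y_c·A) = 8.73 + 3.47186/(8.73 × 6.6052) = 8.73 + 0.0602091 = 8.79021 m along the plane.
The resultant acts 1.45 + 0.0602091 = 1.51021 m (along the plate) below the hinge at the top edge, so the moment about the hinge is M = F × 1.51021 = 712.754 × 1.51021 = 1076.41 kN·m.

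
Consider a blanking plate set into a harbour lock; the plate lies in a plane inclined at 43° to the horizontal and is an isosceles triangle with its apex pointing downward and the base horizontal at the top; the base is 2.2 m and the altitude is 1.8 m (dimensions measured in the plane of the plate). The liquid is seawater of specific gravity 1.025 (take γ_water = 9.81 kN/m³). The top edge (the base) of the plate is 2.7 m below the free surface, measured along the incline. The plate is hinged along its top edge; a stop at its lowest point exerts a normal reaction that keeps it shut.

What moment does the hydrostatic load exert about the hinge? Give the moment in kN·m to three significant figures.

M ≈ 29.3 kN·m

γ = 1.025 × 9.81 = 10.05525 kN/m³.
Let θ = 43° be the plate's angle to the horizontal; measure y along the incline from where the plane meets the free surface. Vertical depth h = y·sinθ with sinθ = 0.681998.
With the apex down, the centroid sits h/3 = 1.8/3 = 0.6 m below the base (the top edge), so y_c = 2.7 + 0.6 = 3.3 m and h_c = 3.3 × 0.681998 = 2.25059 m.
A = ½ × 2.2 × 1.8 = 1.98 m².
Resultant F = γ·h_c·A = 10.05525 × 2.25059 × 1.98 = 44.8079 kN.
I_c = b·h³/36 = 2.2 × 1.8³/36 = 0.3564 m⁴.
Centre of pressure: y_p = y_c + I_c/(y_c·A) = 3.3 + 0.3564/(3.3 × 1.98) = 3.3 + 0.0545455 = 3.35455 m along the plane.
The resultant acts 0.6 + 0.0545455 = 0.654546 m (along the plate) below the hinge at the top edge, so the moment about the hinge is M = F × 0.654546 = 44.8079 × 0.654546 = 29.3288 kN·m.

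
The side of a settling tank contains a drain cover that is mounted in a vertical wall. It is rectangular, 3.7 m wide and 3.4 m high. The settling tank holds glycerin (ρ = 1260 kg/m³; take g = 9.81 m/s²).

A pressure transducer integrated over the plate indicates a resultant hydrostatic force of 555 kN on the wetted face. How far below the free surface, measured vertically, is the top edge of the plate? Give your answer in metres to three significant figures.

d_top ≈ 1.87 m

γ = ρg = 1260 × 9.81 / 1000 = 12.3606 kN/m³.
A = 3.7 × 3.4 = 12.58 m².
From F = γ·h_c·A, the centroid depth is h_c = 555/(12.3606 × 12.58) = 3.56922 m.
The centroid lies 3.4/2 = 1.7 m below the top edge, so the top edge sits at h_top = 3.56922 − 1.7 = 1.86922 m below the surface.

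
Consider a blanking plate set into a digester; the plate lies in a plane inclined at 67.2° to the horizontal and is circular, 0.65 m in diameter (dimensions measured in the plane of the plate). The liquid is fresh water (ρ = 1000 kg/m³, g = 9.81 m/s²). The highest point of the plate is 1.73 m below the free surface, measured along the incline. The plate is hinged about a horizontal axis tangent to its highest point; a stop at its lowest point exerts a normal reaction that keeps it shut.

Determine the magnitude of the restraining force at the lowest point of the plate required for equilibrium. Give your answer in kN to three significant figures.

γ = ρg = 1000 × 9.81 = 9810 N/m³ = 9.81 kN/m³.
Let θ = 67.2° be the plate's angle to the horizontal; measure y along the incline from where the plane meets the free surface. Vertical depth h = y·sinθ with sinθ = 0.921863.
The centroid is at the centre, 0.325 m below the top of the plate, so y_c = 1.73 + 0.325 = 2.055 m and h_c = 2.055 × 0.921863 = 1.89443 m.
A = π(0.325)² = 0.331831 m².
Resultant F = γ·h_c·A = 9.81 × 1.89443 × 0.331831 = 6.16687 kN.
I_c = πr⁴/4 = π × 0.325⁴/4 = 0.00876241 m⁴.
Centre of pressure: y_p = y_c + I_c/(y_c·A) = 2.055 + 0.00876241/(2.055 × 0.331831) = 2.055 + 0.0128498 = 2.06785 m along the plane.
The resultant acts 0.325 + 0.0128498 = 0.33785 m (along the plate) below the hinge at the top edge, so the moment about the hinge is M = F × 0.33785 = 6.16687 × 0.33785 = 2.08348 kN·m.
A normal force at the bottom, 0.65 m from the hinge, must supply this moment: P = 2.08348/0.65 = 3.20535 kN.

P ≈ 3.21 kN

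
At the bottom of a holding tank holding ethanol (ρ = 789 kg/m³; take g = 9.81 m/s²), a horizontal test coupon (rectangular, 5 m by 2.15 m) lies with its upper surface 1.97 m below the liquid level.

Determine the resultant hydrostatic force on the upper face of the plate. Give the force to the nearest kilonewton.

γ = ρg = 789 × 9.81 / 1000 = 7.74009 kN/m³.
The plate is horizontal, so pressure is uniform at p = γ·h = 7.74009 × 1.97 = 15.248 kN/m².
A = 5 × 2.15 = 10.75 m².
F = p·A = 15.248 × 10.75 = 163.916 kN.

F ≈ 164 kN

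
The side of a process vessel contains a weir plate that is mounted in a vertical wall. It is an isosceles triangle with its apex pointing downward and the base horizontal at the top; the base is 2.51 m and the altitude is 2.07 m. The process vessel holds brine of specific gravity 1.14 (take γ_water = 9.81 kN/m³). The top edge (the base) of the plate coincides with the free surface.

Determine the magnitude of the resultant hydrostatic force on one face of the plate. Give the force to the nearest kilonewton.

γ = 1.14 × 9.81 = 11.1834 kN/m³.
With the apex down, the centroid sits h/3 = 2.07/3 = 0.69 m below the base (the top edge), so the centroid depth is h_c = 0.69 m.
A = ½ × 2.51 × 2.07 = 2.59785 m².
Resultant F = γ·h_c·A = 11.1834 × 0.69 × 2.59785 = 20.0464 kN.

F ≈ 20 kN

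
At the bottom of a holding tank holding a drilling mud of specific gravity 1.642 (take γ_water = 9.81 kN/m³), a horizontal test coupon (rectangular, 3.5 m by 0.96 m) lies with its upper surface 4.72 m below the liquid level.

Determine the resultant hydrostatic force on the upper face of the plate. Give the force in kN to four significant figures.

F ≈ 255.5 kN

γ = 1.642 × 9.81 = 16.10802 kN/m³.
The plate is horizontal, so pressure is uniform at p = γ·h = 16.10802 × 4.72 = 76.0299 kN/m².
A = 3.5 × 0.96 = 3.36 m².
F = p·A = 76.0299 × 3.36 = 255.46 kN.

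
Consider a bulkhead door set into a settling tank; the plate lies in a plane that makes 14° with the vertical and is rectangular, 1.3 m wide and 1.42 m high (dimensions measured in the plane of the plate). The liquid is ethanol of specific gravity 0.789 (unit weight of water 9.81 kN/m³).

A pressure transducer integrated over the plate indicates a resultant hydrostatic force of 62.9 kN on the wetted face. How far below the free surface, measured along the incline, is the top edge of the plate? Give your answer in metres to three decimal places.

y_top ≈ 3.827 m

γ = 0.789 × 9.81 = 7.74009 kN/m³.
A = 1.3 × 1.42 = 1.846 m².
From F = γ·h_c·A, the centroid depth is h_c = 62.9/(7.74009 × 1.846) = 4.40223 m.
The plate makes 14° with the vertical, i.e. θ = 90° − 14° = 76° to the horizontal. Measuring y along the incline from the free-surface line, vertical depth h = y·sinθ with sinθ = 0.970296.
Along the incline, y_c = h_c/sinθ = 4.40223/0.970296 = 4.537 m.
The centroid lies 1.42/2 = 0.71 m below the top edge, so the top edge sits at y_top = 4.537 − 0.71 = 3.827 m along the incline.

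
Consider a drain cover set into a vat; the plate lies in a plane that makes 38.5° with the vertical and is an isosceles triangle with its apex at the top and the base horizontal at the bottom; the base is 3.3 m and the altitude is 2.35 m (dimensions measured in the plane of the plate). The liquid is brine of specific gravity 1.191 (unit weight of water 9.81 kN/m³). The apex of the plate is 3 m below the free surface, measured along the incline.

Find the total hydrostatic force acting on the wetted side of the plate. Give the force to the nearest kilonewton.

γ = 1.191 × 9.81 = 11.68371 kN/m³.
The plate makes 38.5° with the vertical, i.e. θ = 90° − 38.5° = 51.5° to the horizontal. Measuring y along the incline from the free-surface line, vertical depth h = y·sinθ with sinθ = 0.782608.
With the apex up, the centroid sits 2h/3 = 2 × 2.35/3 = 1.56667 m below the apex, so y_c = 3 + 1.56667 = 4.56667 m and h_c = 4.56667 × 0.782608 = 3.57391 m.
A = ½ × 3.3 × 2.35 = 3.8775 m².
Resultant F = γ·h_c·A = 11.68371 × 3.57391 × 3.8775 = 161.911 kN.

F ≈ 162 kN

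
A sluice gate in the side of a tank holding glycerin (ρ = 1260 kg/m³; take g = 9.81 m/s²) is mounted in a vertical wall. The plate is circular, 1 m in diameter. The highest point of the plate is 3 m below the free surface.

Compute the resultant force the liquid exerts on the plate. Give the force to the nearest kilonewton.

F ≈ 34 kN

γ = ρg = 1260 × 9.81 / 1000 = 12.3606 kN/m³.
The centroid is at the centre, 0.5 m below the top of the plate, so the centroid depth is h_c = 3 + 0.5 = 3.5 m.
A = π(0.5)² = 0.785398 m².
Resultant F = γ·h_c·A = 12.3606 × 3.5 × 0.785398 = 33.978 kN.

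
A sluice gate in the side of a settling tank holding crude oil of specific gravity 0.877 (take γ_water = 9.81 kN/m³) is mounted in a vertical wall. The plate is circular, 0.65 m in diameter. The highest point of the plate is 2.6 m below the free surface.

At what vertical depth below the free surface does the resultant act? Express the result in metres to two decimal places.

γ = 0.877 × 9.81 = 8.60337 kN/m³.
The centroid is at the centre, 0.325 m below the top of the plate, so the centroid depth is h_c = 2.6 + 0.325 = 2.925 m.
A = π(0.325)² = 0.331831 m².
Resultant F = γ·h_c·A = 8.60337 × 2.925 × 0.331831 = 8.35048 kN.
I_c = πr⁴/4 = π × 0.325⁴/4 = 0.00876241 m⁴.
Centre of pressure: y_p = y_c + I_c/(y_c·A) = 2.925 + 0.00876241/(2.925 × 0.331831) = 2.925 + 0.00902778 = 2.93403 m along the plane.

h_p = 2.93 m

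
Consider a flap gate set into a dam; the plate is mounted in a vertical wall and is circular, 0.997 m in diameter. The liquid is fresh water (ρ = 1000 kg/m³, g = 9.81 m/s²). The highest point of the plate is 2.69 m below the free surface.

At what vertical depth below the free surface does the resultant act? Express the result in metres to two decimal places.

γ = ρg = 1000 × 9.81 = 9810 N/m³ = 9.81 kN/m³.
The centroid is at the centre, 0.4985 m below the top of the plate, so the centroid depth is h_c = 2.69 + 0.4985 = 3.1885 m.
A = π(0.4985)² = 0.780693 m².
Resultant F = γ·h_c·A = 9.81 × 3.1885 × 0.780693 = 24.4194 kN.
I_c = πr⁴/4 = π × 0.4985⁴/4 = 0.048501 m⁴.
Centre of pressure: y_p = y_c + I_c/(y_c·A) = 3.1885 + 0.048501/(3.1885 × 0.780693) = 3.1885 + 0.0194843 = 3.20798 m along the plane.

h_p = 3.21 m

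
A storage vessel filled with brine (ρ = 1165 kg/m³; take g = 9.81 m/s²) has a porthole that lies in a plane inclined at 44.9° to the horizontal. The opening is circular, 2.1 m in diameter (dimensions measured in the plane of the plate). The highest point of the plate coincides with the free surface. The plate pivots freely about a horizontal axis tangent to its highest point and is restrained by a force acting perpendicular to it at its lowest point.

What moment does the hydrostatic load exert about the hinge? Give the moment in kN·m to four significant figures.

γ = ρg = 1165 × 9.81 / 1000 = 11.42865 kN/m³.
Let θ = 44.9° be the plate's angle to the horizontal; measure y along the incline from where the plane meets the free surface. Vertical depth h = y·sinθ with sinθ = 0.705872.
The centroid is at the centre, 1.05 m below the top of the plate, so y_c = 1.05 m and h_c = 1.05 × 0.705872 = 0.741166 m.
A = π(1.05)² = 3.46361 m².
Resultant F = γ·h_c·A = 11.42865 × 0.741166 × 3.46361 = 29.3386 kN.
I_c = πr⁴/4 = π × 1.05⁴/4 = 0.954656 m⁴.
Centre of pressure: y_p = y_c + I_c/(y_c·A) = 1.05 + 0.954656/(1.05 × 3.46361) = 1.05 + 0.2625 = 1.3125 m along the plane.
The resultant acts 1.05 + 0.2625 = 1.3125 m (along the plate) below the hinge at the top edge, so the moment about the hinge is M = F × 1.3125 = 29.3386 × 1.3125 = 38.5069 kN·m.

M ≈ 38.51 kN·m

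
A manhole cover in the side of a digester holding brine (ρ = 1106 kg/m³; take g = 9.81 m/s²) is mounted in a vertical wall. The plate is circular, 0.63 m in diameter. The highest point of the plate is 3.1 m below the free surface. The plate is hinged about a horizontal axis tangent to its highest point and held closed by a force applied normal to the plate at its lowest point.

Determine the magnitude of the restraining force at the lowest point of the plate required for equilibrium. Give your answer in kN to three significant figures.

γ = ρg = 1106 × 9.81 / 1000 = 10.84986 kN/m³.
The centroid is at the centre, 0.315 m below the top of the plate, so the centroid depth is h_c = 3.1 + 0.315 = 3.415 m.
A = π(0.315)² = 0.311725 m².
Resultant F = γ·h_c·A = 10.84986 × 3.415 × 0.311725 = 11.5501 kN.
I_c = πr⁴/4 = π × 0.315⁴/4 = 0.00773272 m⁴.
Centre of pressure: y_p = y_c + I_c/(y_c·A) = 3.415 + 0.00773272/(3.415 × 0.311725) = 3.415 + 0.0072639 = 3.42226 m along the plane.
The resultant acts 0.315 + 0.0072639 = 0.322264 m (along the plate) below the hinge at the top edge, so the moment about the hinge is M = F × 0.322264 = 11.5501 × 0.322264 = 3.72218 kN·m.
A normal force at the bottom, 0.63 m from the hinge, must supply this moment: P = 3.72218/0.63 = 5.90822 kN.

P ≈ 5.91 kN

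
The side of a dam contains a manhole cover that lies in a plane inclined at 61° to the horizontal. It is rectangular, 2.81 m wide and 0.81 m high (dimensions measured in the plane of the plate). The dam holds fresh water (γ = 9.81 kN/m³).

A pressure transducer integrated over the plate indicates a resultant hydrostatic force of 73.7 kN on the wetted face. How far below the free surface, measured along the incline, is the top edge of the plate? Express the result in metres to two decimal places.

y_top ≈ 3.37 m

γ = 9.81 kN/m³.
A = 2.81 × 0.81 = 2.2761 m².
From F = γ·h_c·A, the centroid depth is h_c = 73.7/(9.81 × 2.2761) = 3.30071 m.
Let θ = 61° be the plate's angle to the horizontal; measure y along the incline from where the plane meets the free surface. Vertical depth h = y·sinθ with sinθ = 0.874620.
Along the incline, y_c = h_c/sinθ = 3.30071/0.874620 = 3.77388 m.
The centroid lies 0.81/2 = 0.405 m below the top edge, so the top edge sits at y_top = 3.77388 − 0.405 = 3.36888 m along the incline.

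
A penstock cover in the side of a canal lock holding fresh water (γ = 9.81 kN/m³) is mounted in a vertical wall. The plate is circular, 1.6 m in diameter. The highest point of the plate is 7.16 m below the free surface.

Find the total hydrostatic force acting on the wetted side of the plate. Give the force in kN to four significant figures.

F ≈ 157.0 kN

γ = 9.81 kN/m³.
The centroid is at the centre, 0.8 m below the top of the plate, so the centroid depth is h_c = 7.16 + 0.8 = 7.96 m.
A = π(0.8)² = 2.01062 m².
Resultant F = γ·h_c·A = 9.81 × 7.96 × 2.01062 = 157.004 kN.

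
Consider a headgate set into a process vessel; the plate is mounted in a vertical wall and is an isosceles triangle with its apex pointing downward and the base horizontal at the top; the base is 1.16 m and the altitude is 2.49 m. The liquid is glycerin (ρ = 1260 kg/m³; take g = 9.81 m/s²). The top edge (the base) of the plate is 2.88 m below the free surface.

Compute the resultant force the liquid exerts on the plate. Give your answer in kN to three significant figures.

F ≈ 66.2 kN

γ = ρg = 1260 × 9.81 / 1000 = 12.3606 kN/m³.
With the apex down, the centroid sits h/3 = 2.49/3 = 0.83 m below the base (the top edge), so the centroid depth is h_c = 2.88 + 0.83 = 3.71 m.
A = ½ × 1.16 × 2.49 = 1.4442 m².
Resultant F = γ·h_c·A = 12.3606 × 3.71 × 1.4442 = 66.2279 kN.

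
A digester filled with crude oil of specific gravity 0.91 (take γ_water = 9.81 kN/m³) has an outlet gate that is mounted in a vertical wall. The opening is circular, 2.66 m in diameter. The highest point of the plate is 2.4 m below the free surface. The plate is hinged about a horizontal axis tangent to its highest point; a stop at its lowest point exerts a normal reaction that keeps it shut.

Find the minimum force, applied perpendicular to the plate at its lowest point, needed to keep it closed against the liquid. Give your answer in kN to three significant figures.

γ = 0.91 × 9.81 = 8.9271 kN/m³.
The centroid is at the centre, 1.33 m below the top of the plate, so the centroid depth is h_c = 2.4 + 1.33 = 3.73 m.
A = π(1.33)² = 5.55716 m².
Resultant F = γ·h_c·A = 8.9271 × 3.73 × 5.55716 = 185.043 kN.
I_c = πr⁴/4 = π × 1.33⁴/4 = 2.45752 m⁴.
Centre of pressure: y_p = y_c + I_c/(y_c·A) = 3.73 + 2.45752/(3.73 × 5.55716) = 3.73 + 0.118559 = 3.84856 m along the plane.
The resultant acts 1.33 + 0.118559 = 1.44856 m (along the plate) below the hinge at the top edge, so the moment about the hinge is M = F × 1.44856 = 185.043 × 1.44856 = 268.046 kN·m.
A normal force at the bottom, 2.66 m from the hinge, must supply this moment: P = 268.046/2.66 = 100.769 kN.

P ≈ 101 kN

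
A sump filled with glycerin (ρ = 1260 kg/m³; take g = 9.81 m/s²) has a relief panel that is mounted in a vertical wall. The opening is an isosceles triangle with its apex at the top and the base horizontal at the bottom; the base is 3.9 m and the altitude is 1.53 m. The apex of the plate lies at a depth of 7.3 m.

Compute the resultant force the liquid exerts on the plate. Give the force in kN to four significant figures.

F ≈ 306.8 kN

γ = ρg = 1260 × 9.81 / 1000 = 12.3606 kN/m³.
With the apex up, the centroid sits 2h/3 = 2 × 1.53/3 = 1.02 m below the apex, so the centroid depth is h_c = 7.3 + 1.02 = 8.32 m.
A = ½ × 3.9 × 1.53 = 2.9835 m².
Resultant F = γ·h_c·A = 12.3606 × 8.32 × 2.9835 = 306.824 kN.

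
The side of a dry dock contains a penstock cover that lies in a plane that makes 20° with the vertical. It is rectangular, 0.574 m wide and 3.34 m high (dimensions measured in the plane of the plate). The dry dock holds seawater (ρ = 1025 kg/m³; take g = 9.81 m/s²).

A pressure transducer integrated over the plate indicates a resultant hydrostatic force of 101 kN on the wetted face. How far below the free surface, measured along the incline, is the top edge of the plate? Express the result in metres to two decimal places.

y_top ≈ 3.91 m

γ = ρg = 1025 × 9.81 / 1000 = 10.05525 kN/m³.
A = 0.574 × 3.34 = 1.91716 m².
From F = γ·h_c·A, the centroid depth is h_c = 101/(10.05525 × 1.91716) = 5.23926 m.
The plate makes 20° with the vertical, i.e. θ = 90° − 20° = 70° to the horizontal. Measuring y along the incline from the free-surface line, vertical depth h = y·sinθ with sinθ = 0.939693.
Along the incline, y_c = h_c/sinθ = 5.23926/0.939693 = 5.5755 m.
The centroid lies 3.34/2 = 1.67 m below the top edge, so the top edge sits at y_top = 5.5755 − 1.67 = 3.9055 m along the incline.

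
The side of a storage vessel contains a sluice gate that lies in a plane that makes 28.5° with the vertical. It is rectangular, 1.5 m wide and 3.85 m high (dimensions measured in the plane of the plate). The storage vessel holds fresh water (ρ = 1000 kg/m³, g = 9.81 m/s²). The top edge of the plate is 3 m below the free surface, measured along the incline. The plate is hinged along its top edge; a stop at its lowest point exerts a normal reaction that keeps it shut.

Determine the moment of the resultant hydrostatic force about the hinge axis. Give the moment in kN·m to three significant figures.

γ = ρg = 1000 × 9.81 = 9810 N/m³ = 9.81 kN/m³.
The plate makes 28.5° with the vertical, i.e. θ = 90° − 28.5° = 61.5° to the horizontal. Measuring y along the incline from the free-surface line, vertical depth h = y·sinθ with sinθ = 0.878817.
The centroid lies 3.85/2 = 1.925 m below the top edge, so y_c = 3 + 1.925 = 4.925 m and h_c = 4.925 × 0.878817 = 4.32817 m.
A = 1.5 × 3.85 = 5.775 m².
Resultant F = γ·h_c·A = 9.81 × 4.32817 × 5.775 = 245.203 kN.
I_c = b·h³/12 = 1.5 × 3.85³/12 = 7.13333 m⁴.
Centre of pressure: y_p = y_c + I_c/(y_c·A) = 4.925 + 7.13333/(4.925 × 5.775) = 4.925 + 0.250804 = 5.1758 m along the plane.
The resultant acts 1.925 + 0.250804 = 2.1758 m (along the plate) below the hinge at the top edge, so the moment about the hinge is M = F × 2.1758 = 245.203 × 2.1758 = 533.513 kN·m.

M ≈ 534 kN·m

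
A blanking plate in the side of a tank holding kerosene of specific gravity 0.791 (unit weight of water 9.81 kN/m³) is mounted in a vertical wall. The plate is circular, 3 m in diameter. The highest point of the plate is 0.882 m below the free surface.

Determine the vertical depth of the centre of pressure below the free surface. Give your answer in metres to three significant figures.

h_p = 2.62 m

γ = 0.791 × 9.81 = 7.75971 kN/m³.
The centroid is at the centre, 1.5 m below the top of the plate, so the centroid depth is h_c = 0.882 + 1.5 = 2.382 m.
A = π(1.5)² = 7.06858 m².
Resultant F = γ·h_c·A = 7.75971 × 2.382 × 7.06858 = 130.653 kN.
I_c = πr⁴/4 = π × 1.5⁴/4 = 3.97608 m⁴.
Centre of pressure: y_p = y_c + I_c/(y_c·A) = 2.382 + 3.97608/(2.382 × 7.06858) = 2.382 + 0.236146 = 2.61815 m along the plane.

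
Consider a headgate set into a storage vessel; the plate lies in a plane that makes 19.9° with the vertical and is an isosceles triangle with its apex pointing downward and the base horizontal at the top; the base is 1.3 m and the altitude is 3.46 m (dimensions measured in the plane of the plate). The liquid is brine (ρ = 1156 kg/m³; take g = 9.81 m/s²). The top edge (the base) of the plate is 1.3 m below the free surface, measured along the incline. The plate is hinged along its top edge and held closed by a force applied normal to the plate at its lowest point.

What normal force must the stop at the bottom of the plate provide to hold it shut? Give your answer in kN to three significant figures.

γ = ρg = 1156 × 9.81 / 1000 = 11.34036 kN/m³.
The plate makes 19.9° with the vertical, i.e. θ = 90° − 19.9° = 70.1° to the horizontal. Measuring y along the incline from the free-surface line, vertical depth h = y·sinθ with sinθ = 0.940288.
With the apex down, the centroid sits h/3 = 3.46/3 = 1.15333 m below the base (the top edge), so y_c = 1.3 + 1.15333 = 2.45333 m and h_c = 2.45333 × 0.940288 = 2.30684 m.
A = ½ × 1.3 × 3.46 = 2.249 m².
Resultant F = γ·h_c·A = 11.34036 × 2.30684 × 2.249 = 58.8347 kN.
I_c = b·h³/36 = 1.3 × 3.46³/36 = 1.49578 m⁴.
Centre of pressure: y_p = y_c + I_c/(y_c·A) = 2.45333 + 1.49578/(2.45333 × 2.249) = 2.45333 + 0.271095 = 2.72442 m along the plane.
The resultant acts 1.15333 + 0.271095 = 1.42442 m (along the plate) below the hinge at the top edge, so the moment about the hinge is M = F × 1.42442 = 58.8347 × 1.42442 = 83.8053 kN·m.
A normal force at the bottom, 3.46 m from the hinge, must supply this moment: P = 83.8053/3.46 = 24.2212 kN.

P ≈ 24.2 kN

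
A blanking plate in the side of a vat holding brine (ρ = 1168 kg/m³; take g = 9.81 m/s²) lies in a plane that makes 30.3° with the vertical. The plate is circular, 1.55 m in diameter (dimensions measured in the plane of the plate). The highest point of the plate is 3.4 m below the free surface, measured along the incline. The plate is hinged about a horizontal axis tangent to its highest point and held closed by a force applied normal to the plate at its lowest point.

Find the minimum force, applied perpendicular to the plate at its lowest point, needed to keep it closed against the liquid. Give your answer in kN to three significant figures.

P ≈ 40.8 kN

γ = ρg = 1168 × 9.81 / 1000 = 11.45808 kN/m³.
The plate makes 30.3° with the vertical, i.e. θ = 90° − 30.3° = 59.7° to the horizontal. Measuring y along the incline from the free-surface line, vertical depth h = y·sinθ with sinθ = 0.863396.
The centroid is at the centre, 0.775 m below the top of the plate, so y_c = 3.4 + 0.775 = 4.175 m and h_c = 4.175 × 0.863396 = 3.60468 m.
A = π(0.775)² = 1.88692 m².
Resultant F = γ·h_c·A = 11.45808 × 3.60468 × 1.88692 = 77.9349 kN.
I_c = πr⁴/4 = π × 0.775⁴/4 = 0.283333 m⁴.
Centre of pressure: y_p = y_c + I_c/(y_c·A) = 4.175 + 0.283333/(4.175 × 1.88692) = 4.175 + 0.0359656 = 4.21097 m along the plane.
The resultant acts 0.775 + 0.0359656 = 0.810966 m (along the plate) below the hinge at the top edge, so the moment about the hinge is M = F × 0.810966 = 77.9349 × 0.810966 = 63.2026 kN·m.
A normal force at the bottom, 1.55 m from the hinge, must supply this moment: P = 63.2026/1.55 = 40.7759 kN.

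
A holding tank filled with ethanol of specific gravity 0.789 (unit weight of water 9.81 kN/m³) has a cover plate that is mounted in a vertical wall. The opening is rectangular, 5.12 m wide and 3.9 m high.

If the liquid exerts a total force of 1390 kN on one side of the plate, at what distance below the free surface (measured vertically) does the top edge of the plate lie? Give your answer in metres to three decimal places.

γ = 0.789 × 9.81 = 7.74009 kN/m³.
A = 5.12 × 3.9 = 19.968 m².
From F = γ·h_c·A, the centroid depth is h_c = 1390/(7.74009 × 19.968) = 8.99361 m.
The centroid lies 3.9/2 = 1.95 m below the top edge, so the top edge sits at h_top = 8.99361 − 1.95 = 7.04361 m below the surface.

d_top ≈ 7.044 m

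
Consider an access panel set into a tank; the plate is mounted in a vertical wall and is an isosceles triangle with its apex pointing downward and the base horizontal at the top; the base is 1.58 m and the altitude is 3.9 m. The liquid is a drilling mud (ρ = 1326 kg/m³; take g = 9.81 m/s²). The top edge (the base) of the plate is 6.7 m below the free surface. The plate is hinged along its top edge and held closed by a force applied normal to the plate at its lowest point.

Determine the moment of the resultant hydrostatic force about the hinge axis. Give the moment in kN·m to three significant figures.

M ≈ 451 kN·m

γ = ρg = 1326 × 9.81 / 1000 = 13.00806 kN/m³.
With the apex down, the centroid sits h/3 = 3.9/3 = 1.3 m below the base (the top edge), so the centroid depth is h_c = 6.7 + 1.3 = 8 m.
A = ½ × 1.58 × 3.9 = 3.081 m².
Resultant F = γ·h_c·A = 13.00806 × 8 × 3.081 = 320.623 kN.
I_c = b·h³/36 = 1.58 × 3.9³/36 = 2.60344 m⁴.
Centre of pressure: y_p = y_c + I_c/(y_c·A) = 8 + 2.60344/(8 × 3.081) = 8 + 0.105625 = 8.10562 m along the plane.
The resultant acts 1.3 + 0.105625 = 1.40563 m (along the plate) below the hinge at the top edge, so the moment about the hinge is M = F × 1.40563 = 320.623 × 1.40563 = 450.677 kN·m.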